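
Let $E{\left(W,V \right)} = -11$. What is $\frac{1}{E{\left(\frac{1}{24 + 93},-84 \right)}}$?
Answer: $- \frac{1}{11} \approx -0.090909$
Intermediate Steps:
$\frac{1}{E{\left(\frac{1}{24 + 93},-84 \right)}} = \frac{1}{-11} = - \frac{1}{11}$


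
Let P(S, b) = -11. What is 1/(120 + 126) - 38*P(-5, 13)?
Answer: 102829/246 ≈ 418.00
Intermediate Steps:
1/(120 + 126) - 38*P(-5, 13) = 1/(120 + 126) - 38*(-11) = 1/246 + 418 = 102829/246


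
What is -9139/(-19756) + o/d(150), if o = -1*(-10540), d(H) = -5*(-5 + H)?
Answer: -40320493/2864620 ≈ -14.075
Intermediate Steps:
d(H) = 25 - 5*H
o = 10540
-9139/(-19756) + o/d(150) = -9139/(-19756) + 10540/(25 - 5*150) = -9139*(-1/19756) + 10540/(25 - 750) = 9139/19756 + 10540/(-725) = 9139/19756 + 10540*(-1/725) = 9139/19756 - 2108/145 = -40320493/2864620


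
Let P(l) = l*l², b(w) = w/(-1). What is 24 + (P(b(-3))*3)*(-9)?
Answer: -705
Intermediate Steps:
b(w) = -w (b(w) = w*(-1) = -w)
P(l) = l³
24 + (P(b(-3))*3)*(-9) = 24 + ((-1*(-3))³*3)*(-9) = 24 + (3³*3)*(-9) = 24 + (27*3)*(-9) = 24 + 81*(-9) = 24 - 729 = -705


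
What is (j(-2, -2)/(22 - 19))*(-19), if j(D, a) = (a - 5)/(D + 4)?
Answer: 133/6 ≈ 22.167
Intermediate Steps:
j(D, a) = (-5 + a)/(4 + D)
(j(-2, -2)/(22 - 19))*(-19) = (((-5 - 2)/(4 - 2))/(22 - 19))*(-19) = ((-7/2)/3)*(-19) = (((½)*(-7))/3)*(-19) = ((⅓)*(-7/2))*(-19) = -7/6*(-19) = 133/6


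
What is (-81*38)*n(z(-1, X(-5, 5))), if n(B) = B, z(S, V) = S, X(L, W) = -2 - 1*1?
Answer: 3078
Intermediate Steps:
X(L, W) = -3 (X(L, W) = -2 - 1 = -3)
(-81*38)*n(z(-1, X(-5, 5))) = -81*38*(-1) = -3078*(-1) = 3078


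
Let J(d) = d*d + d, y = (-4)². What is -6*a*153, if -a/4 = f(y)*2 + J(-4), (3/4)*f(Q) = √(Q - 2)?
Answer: 44064 + 9792*√14 ≈ 80702.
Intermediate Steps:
y = 16
f(Q) = 4*√(-2 + Q)/3 (f(Q) = 4*√(Q - 2)/3 = 4*√(-2 + Q)/3)
J(d) = d + d² (J(d) = d² + d = d + d²)
a = -48 - 32*√14/3 (a = -4*((4*√(-2 + 16)/3)*2 - 4*(1 - 4)) = -4*((4*√14/3)*2 - 4*(-3)) = -4*(8*√14/3 + 12) = -4*(12 + 8*√14/3) = -48 - 32*√14/3 ≈ -87.911)
-6*a*153 = -6*(-48 - 32*√14/3)*153 = (288 + 64*√14)*153 = 44064 + 9792*√14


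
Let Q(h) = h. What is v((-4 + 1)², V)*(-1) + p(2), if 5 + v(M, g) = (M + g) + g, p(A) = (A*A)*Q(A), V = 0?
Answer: 4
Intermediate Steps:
p(A) = A³ (p(A) = (A*A)*A = A²*A = A³)
v(M, g) = -5 + M + 2*g (v(M, g) = -5 + ((M + g) + g) = -5 + (M + 2*g) = -5 + M + 2*g)
v((-4 + 1)², V)*(-1) + p(2) = (-5 + (-4 + 1)² + 2*0)*(-1) + 2³ = (-5 + (-3)² + 0)*(-1) + 8 = (-5 + 9 + 0)*(-1) + 8 = 4*(-1) + 8 = -4 + 8 = 4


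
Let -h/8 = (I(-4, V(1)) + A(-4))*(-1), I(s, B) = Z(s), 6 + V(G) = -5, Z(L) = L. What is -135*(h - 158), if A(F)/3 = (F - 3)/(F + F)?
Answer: 22815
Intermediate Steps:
V(G) = -11 (V(G) = -6 - 5 = -11)
I(s, B) = s
A(F) = 3*(-3 + F)/(2*F) (A(F) = 3*((F - 3)/(F + F)) = 3*((-3 + F)/((2*F))) = 3*((-3 + F)*(1/(2*F))) = 3*((-3 + F)/(2*F)) = 3*(-3 + F)/(2*F))
h = -11 (h = -8*(-4 + (3/2)*(-3 - 4)/(-4))*(-1) = -8*(-4 + (3/2)*(-¼)*(-7))*(-1) = -8*(-4 + 21/8)*(-1) = -(-11)*(-1) = -8*11/8 = -11)
-135*(h - 158) = -135*(-11 - 158) = -135*(-169) = 22815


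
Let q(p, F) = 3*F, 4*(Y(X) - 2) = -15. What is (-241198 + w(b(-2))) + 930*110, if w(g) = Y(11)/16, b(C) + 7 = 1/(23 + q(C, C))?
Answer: -8889479/64 ≈ -1.3890e+5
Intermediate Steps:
Y(X) = -7/4 (Y(X) = 2 + (¼)*(-15) = 2 - 15/4 = -7/4)
b(C) = -7 + 1/(23 + 3*C)
w(g) = -7/64 (w(g) = -7/4/16 = -7/4*1/16 = -7/64)
(-241198 + w(b(-2))) + 930*110 = (-241198 - 7/64) + 930*110 = -15436679/64 + 102300 = -8889479/64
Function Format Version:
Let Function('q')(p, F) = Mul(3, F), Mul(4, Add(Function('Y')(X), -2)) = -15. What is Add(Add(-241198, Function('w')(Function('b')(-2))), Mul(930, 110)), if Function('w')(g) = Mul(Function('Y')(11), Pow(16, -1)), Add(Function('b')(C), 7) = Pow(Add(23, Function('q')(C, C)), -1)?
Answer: Rational(-8889479, 64) ≈ -1.3890e+5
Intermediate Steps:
Function('Y')(X) = Rational(-7, 4) (Function('Y')(X) = Add(2, Mul(Rational(1, 4), -15)) = Add(2, Rational(-15, 4)) = Rational(-7, 4))
Function('b')(C) = Add(-7, Pow(Add(23, Mul(3, C)), -1))
Function('w')(g) = Rational(-7, 64) (Function('w')(g) = Mul(Rational(-7, 4), Pow(16, -1)) = Mul(Rational(-7, 4), Rational(1, 16)) = Rational(-7, 64))
Add(Add(-241198, Function('w')(Function('b')(-2))), Mul(930, 110)) = Add(Add(-241198, Rational(-7, 64)), Mul(930, 110)) = Add(Rational(-15436679, 64), 102300) = Rational(-8889479, 64)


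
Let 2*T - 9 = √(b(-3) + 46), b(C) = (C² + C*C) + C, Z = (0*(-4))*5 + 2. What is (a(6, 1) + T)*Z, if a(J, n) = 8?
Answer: 25 + √61 ≈ 32.810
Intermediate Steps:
Z = 2 (Z = 0*5 + 2 = 0 + 2 = 2)
b(C) = C + 2*C² (b(C) = (C² + C²) + C = 2*C² + C = C + 2*C²)
T = 9/2 + √61/2 (T = 9/2 + √(-3*(1 + 2*(-3)) + 46)/2 = 9/2 + √(-3*(1 - 6) + 46)/2 = 9/2 + √(-3*(-5) + 46)/2 = 9/2 + √(15 + 46)/2 = 9/2 + √61/2 ≈ 8.4051)
(a(6, 1) + T)*Z = (8 + (9/2 + √61/2))*2 = (25/2 + √61/2)*2 = 25 + √61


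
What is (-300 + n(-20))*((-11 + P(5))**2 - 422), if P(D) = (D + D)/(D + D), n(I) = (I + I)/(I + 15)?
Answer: 94024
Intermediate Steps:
n(I) = 2*I/(15 + I) (n(I) = (2*I)/(15 + I) = 2*I/(15 + I))
P(D) = 1 (P(D) = (2*D)/((2*D)) = (2*D)*(1/(2*D)) = 1)
(-300 + n(-20))*((-11 + P(5))**2 - 422) = (-300 + 2*(-20)/(15 - 20))*((-11 + 1)**2 - 422) = (-300 + 2*(-20)/(-5))*((-10)**2 - 422) = (-300 + 2*(-20)*(-1/5))*(100 - 422) = (-300 + 8)*(-322) = -292*(-322) = 94024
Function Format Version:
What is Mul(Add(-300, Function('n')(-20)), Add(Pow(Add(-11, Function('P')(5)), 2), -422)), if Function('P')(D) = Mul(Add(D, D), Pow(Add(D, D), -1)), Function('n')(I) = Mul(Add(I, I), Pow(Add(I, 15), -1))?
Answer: 94024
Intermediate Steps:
Function('n')(I) = Mul(2, I, Pow(Add(15, I), -1)) (Function('n')(I) = Mul(Mul(2, I), Pow(Add(15, I), -1)) = Mul(2, I, Pow(Add(15, I), -1)))
Function('P')(D) = 1 (Function('P')(D) = Mul(Mul(2, D), Pow(Mul(2, D), -1)) = Mul(Mul(2, D), Mul(Rational(1, 2), Pow(D, -1))) = 1)
Mul(Add(-300, Function('n')(-20)), Add(Pow(Add(-11, Function('P')(5)), 2), -422)) = Mul(Add(-300, Mul(2, -20, Pow(Add(15, -20), -1))), Add(Pow(Add(-11, 1), 2), -422)) = Mul(Add(-300, Mul(2, -20, Pow(-5, -1))), Add(Pow(-10, 2), -422)) = Mul(Add(-300, Mul(2, -20, Rational(-1, 5))), Add(100, -422)) = Mul(Add(-300, 8), -322) = Mul(-292, -322) = 94024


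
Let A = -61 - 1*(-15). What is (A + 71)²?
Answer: 625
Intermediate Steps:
A = -46 (A = -61 + 15 = -46)
(A + 71)² = (-46 + 71)² = 25² = 625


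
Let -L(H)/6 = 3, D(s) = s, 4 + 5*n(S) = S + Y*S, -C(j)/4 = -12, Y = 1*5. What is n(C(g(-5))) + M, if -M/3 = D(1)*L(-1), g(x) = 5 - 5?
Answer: 554/5 ≈ 110.80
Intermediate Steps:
g(x) = 0
Y = 5
C(j) = 48 (C(j) = -4*(-12) = 48)
n(S) = -⅘ + 6*S/5 (n(S) = -⅘ + (S + 5*S)/5 = -⅘ + (6*S)/5 = -⅘ + 6*S/5)
L(H) = -18 (L(H) = -6*3 = -18)
M = 54 (M = -3*(-18) = 54)
n(C(g(-5))) + M = (-⅘ + (6/5)*48) + 54 = (-⅘ + 288/5) + 54 = 284/5 + 54 = 554/5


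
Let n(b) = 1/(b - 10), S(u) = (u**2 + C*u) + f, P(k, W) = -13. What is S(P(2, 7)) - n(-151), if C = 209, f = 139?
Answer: -387848/161 ≈ -2409.0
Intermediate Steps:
S(u) = 139 + u**2 + 209*u (S(u) = (u**2 + 209*u) + 139 = 139 + u**2 + 209*u)
n(b) = 1/(-10 + b)
S(P(2, 7)) - n(-151) = (139 + (-13)**2 + 209*(-13)) - 1/(-10 - 151) = (139 + 169 - 2717) - 1/(-161) = -2409 - 1*(-1/161) = -2409 + 1/161 = -387848/161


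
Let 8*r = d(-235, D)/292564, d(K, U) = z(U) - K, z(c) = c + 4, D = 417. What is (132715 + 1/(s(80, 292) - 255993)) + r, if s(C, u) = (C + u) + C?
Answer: 4961025870236729/37381048562 ≈ 1.3272e+5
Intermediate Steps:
z(c) = 4 + c
s(C, u) = u + 2*C
d(K, U) = 4 + U - K (d(K, U) = (4 + U) - K = 4 + U - K)
r = 41/146282 (r = ((4 + 417 - 1*(-235))/292564)/8 = ((4 + 417 + 235)*(1/292564))/8 = (656*(1/292564))/8 = (⅛)*(164/73141) = 41/146282 ≈ 0.00028028)
(132715 + 1/(s(80, 292) - 255993)) + r = (132715 + 1/((292 + 2*80) - 255993)) + 41/146282 = (132715 + 1/((292 + 160) - 255993)) + 41/146282 = (132715 + 1/(452 - 255993)) + 41/146282 = (132715 + 1/(-255541)) + 41/146282 = (132715 - 1/255541) + 41/146282 = 33914123814/255541 + 41/146282 = 4961025870236729/37381048562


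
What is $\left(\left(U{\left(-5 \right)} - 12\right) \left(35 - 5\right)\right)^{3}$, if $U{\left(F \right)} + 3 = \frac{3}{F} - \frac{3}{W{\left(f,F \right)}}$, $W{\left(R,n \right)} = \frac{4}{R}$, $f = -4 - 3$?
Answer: $- \frac{239483061}{8} \approx -2.9935 \cdot 10^{7}$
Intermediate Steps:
$f = -7$
$U{\left(F \right)} = \frac{9}{4} + \frac{3}{F}$ ($U{\left(F \right)} = -3 + \left(\frac{3}{F} - \frac{3}{4 \frac{1}{-7}}\right) = -3 + \left(\frac{3}{F} - \frac{3}{4 \left(- \frac{1}{7}\right)}\right) = -3 + \left(\frac{3}{F} - \frac{3}{- \frac{4}{7}}\right) = -3 + \left(\frac{3}{F} - - \frac{21}{4}\right) = -3 + \left(\frac{3}{F} + \frac{21}{4}\right) = -3 + \left(\frac{21}{4} + \frac{3}{F}\right) = \frac{9}{4} + \frac{3}{F}$)
$\left(\left(U{\left(-5 \right)} - 12\right) \left(35 - 5\right)\right)^{3} = \left(\left(\left(\frac{9}{4} + \frac{3}{-5}\right) - 12\right) \left(35 - 5\right)\right)^{3} = \left(\left(\left(\frac{9}{4} + 3 \left(- \frac{1}{5}\right)\right) - 12\right) 30\right)^{3} = \left(\left(\left(\frac{9}{4} - \frac{3}{5}\right) - 12\right) 30\right)^{3} = \left(\left(\frac{33}{20} - 12\right) 30\right)^{3} = \left(\left(- \frac{207}{20}\right) 30\right)^{3} = \left(- \frac{621}{2}\right)^{3} = - \frac{239483061}{8}$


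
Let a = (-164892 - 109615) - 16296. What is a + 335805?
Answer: 45002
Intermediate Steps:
a = -290803 (a = -274507 - 16296 = -290803)
a + 335805 = -290803 + 335805 = 45002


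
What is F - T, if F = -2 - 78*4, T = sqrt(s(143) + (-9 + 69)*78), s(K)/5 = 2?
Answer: -314 - sqrt(4690) ≈ -382.48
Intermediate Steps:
s(K) = 10 (s(K) = 5*2 = 10)
T = sqrt(4690) (T = sqrt(10 + (-9 + 69)*78) = sqrt(10 + 60*78) = sqrt(10 + 4680) = sqrt(4690) ≈ 68.484)
F = -314 (F = -2 - 312 = -314)
F - T = -314 - sqrt(4690)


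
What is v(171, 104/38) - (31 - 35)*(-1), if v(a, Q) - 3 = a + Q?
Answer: 3282/19 ≈ 172.74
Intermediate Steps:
v(a, Q) = 3 + Q + a (v(a, Q) = 3 + (a + Q) = 3 + (Q + a) = 3 + Q + a)
v(171, 104/38) - (31 - 35)*(-1) = (3 + 104/38 + 171) - (31 - 35)*(-1) = (3 + 104*(1/38) + 171) - (-4)*(-1) = (3 + 52/19 + 171) - 1*4 = 3358/19 - 4 = 3282/19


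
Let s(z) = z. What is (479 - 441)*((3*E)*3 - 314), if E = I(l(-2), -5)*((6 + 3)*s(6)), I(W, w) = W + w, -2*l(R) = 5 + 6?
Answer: -205846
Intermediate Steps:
l(R) = -11/2 (l(R) = -(5 + 6)/2 = -1/2*11 = -11/2)
E = -567 (E = (-11/2 - 5)*((6 + 3)*6) = -189*6/2 = -21/2*54 = -567)
(479 - 441)*((3*E)*3 - 314) = (479 - 441)*((3*(-567))*3 - 314) = 38*(-1701*3 - 314) = 38*(-5103 - 314) = 38*(-5417) = -205846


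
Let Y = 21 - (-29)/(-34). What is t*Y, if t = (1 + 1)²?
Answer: 1370/17 ≈ 80.588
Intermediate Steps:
Y = 685/34 (Y = 21 - (-29)*(-1)/34 = 21 - 1*29/34 = 21 - 29/34 = 685/34 ≈ 20.147)
t = 4 (t = 2² = 4)
t*Y = 4*(685/34) = 1370/17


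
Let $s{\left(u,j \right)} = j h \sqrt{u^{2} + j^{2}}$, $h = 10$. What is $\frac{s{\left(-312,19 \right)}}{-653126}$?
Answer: $- \frac{95 \sqrt{97705}}{326563} \approx -0.090932$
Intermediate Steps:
$s{\left(u,j \right)} = 10 j \sqrt{j^{2} + u^{2}}$ ($s{\left(u,j \right)} = j 10 \sqrt{u^{2} + j^{2}} = 10 j \sqrt{j^{2} + u^{2}}$)
$\frac{s{\left(-312,19 \right)}}{-653126} = \frac{10 \cdot 19 \sqrt{19^{2} + \left(-312\right)^{2}}}{-653126} = 10 \cdot 19 \sqrt{361 + 97344} \left(- \frac{1}{653126}\right) = 10 \cdot 19 \sqrt{97705} \left(- \frac{1}{653126}\right) = 190 \sqrt{97705} \left(- \frac{1}{653126}\right) = - \frac{95 \sqrt{97705}}{326563}$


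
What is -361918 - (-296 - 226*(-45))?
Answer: -371792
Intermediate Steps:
-361918 - (-296 - 226*(-45)) = -361918 - (-296 + 10170) = -361918 - 1*9874 = -361918 - 9874 = -371792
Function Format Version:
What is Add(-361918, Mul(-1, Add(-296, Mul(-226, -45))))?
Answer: -371792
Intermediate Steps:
Add(-361918, Mul(-1, Add(-296, Mul(-226, -45)))) = Add(-361918, Mul(-1, Add(-296, 10170))) = Add(-361918, Mul(-1, 9874)) = Add(-361918, -9874) = -371792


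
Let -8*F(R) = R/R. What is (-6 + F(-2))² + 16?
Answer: 3425/64 ≈ 53.516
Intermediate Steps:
F(R) = -⅛ (F(R) = -R/(8*R) = -⅛*1 = -⅛)
(-6 + F(-2))² + 16 = (-6 - ⅛)² + 16 = (-49/8)² + 16 = 2401/64 + 16 = 3425/64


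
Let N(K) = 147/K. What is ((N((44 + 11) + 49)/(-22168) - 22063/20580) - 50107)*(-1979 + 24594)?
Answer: -2688311022846981817/2372330688 ≈ -1.1332e+9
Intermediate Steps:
((N((44 + 11) + 49)/(-22168) - 22063/20580) - 50107)*(-1979 + 24594) = (((147/((44 + 11) + 49))/(-22168) - 22063/20580) - 50107)*(-1979 + 24594) = (((147/(55 + 49))*(-1/22168) - 22063*1/20580) - 50107)*22615 = (((147/104)*(-1/22168) - 22063/20580) - 50107)*22615 = ((-147/2305472 - 22063/20580) - 50107)*22615 = (-12717163499/11861653440 - 50107)*22615 = -594364586081579/11861653440*22615 = -2688311022846981817/2372330688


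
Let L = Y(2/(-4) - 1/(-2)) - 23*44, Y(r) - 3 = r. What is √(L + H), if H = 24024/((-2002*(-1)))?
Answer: I*√997 ≈ 31.575*I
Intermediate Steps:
Y(r) = 3 + r
L = -1009 (L = (3 + (2/(-4) - 1/(-2))) - 23*44 = (3 + (2*(-¼) - 1*(-½))) - 1012 = (3 + (-½ + ½)) - 1012 = (3 + 0) - 1012 = 3 - 1012 = -1009)
H = 12 (H = 24024/2002 = 24024*(1/2002) = 12)
√(L + H) = √(-1009 + 12) = √(-997) = I*√997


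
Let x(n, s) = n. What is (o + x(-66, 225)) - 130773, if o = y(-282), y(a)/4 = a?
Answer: -131967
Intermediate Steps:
y(a) = 4*a
o = -1128 (o = 4*(-282) = -1128)
(o + x(-66, 225)) - 130773 = (-1128 - 66) - 130773 = -1194 - 130773 = -131967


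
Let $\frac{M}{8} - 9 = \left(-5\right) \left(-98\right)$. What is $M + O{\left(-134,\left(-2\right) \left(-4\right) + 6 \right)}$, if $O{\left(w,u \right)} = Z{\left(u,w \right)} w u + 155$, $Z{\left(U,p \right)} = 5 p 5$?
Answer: $6288747$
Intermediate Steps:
$Z{\left(U,p \right)} = 25 p$
$O{\left(w,u \right)} = 155 + 25 u w^{2}$ ($O{\left(w,u \right)} = 25 w w u + 155 = 25 w^{2} u + 155 = 25 u w^{2} + 155 = 155 + 25 u w^{2}$)
$M = 3992$ ($M = 72 + 8 \left(\left(-5\right) \left(-98\right)\right) = 72 + 8 \cdot 490 = 72 + 3920 = 3992$)
$M + O{\left(-134,\left(-2\right) \left(-4\right) + 6 \right)} = 3992 + \left(155 + 25 \left(\left(-2\right) \left(-4\right) + 6\right) \left(-134\right)^{2}\right) = 3992 + \left(155 + 25 \left(8 + 6\right) 17956\right) = 3992 + \left(155 + 25 \cdot 14 \cdot 17956\right) = 3992 + \left(155 + 6284600\right) = 3992 + 6284755 = 6288747$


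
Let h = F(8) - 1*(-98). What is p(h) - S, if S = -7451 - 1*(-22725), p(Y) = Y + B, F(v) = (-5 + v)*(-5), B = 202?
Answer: -14989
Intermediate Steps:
F(v) = 25 - 5*v
h = 83 (h = (25 - 5*8) - 1*(-98) = (25 - 40) + 98 = -15 + 98 = 83)
p(Y) = 202 + Y (p(Y) = Y + 202 = 202 + Y)
S = 15274 (S = -7451 + 22725 = 15274)
p(h) - S = (202 + 83) - 1*15274 = 285 - 15274 = -14989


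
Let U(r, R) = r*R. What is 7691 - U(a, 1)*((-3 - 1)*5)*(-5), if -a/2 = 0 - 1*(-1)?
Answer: 7891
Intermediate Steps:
a = -2 (a = -2*(0 - 1*(-1)) = -2*(0 + 1) = -2*1 = -2)
U(r, R) = R*r
7691 - U(a, 1)*((-3 - 1)*5)*(-5) = 7691 - (1*(-2))*((-3 - 1)*5)*(-5) = 7691 - (-(-8)*5)*(-5) = 7691 - (-2*(-20))*(-5) = 7691 - 40*(-5) = 7691 - 1*(-200) = 7691 + 200 = 7891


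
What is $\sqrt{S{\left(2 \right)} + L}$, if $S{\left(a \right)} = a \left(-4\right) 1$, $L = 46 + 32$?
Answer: $\sqrt{70} \approx 8.3666$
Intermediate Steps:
$L = 78$
$S{\left(a \right)} = - 4 a$ ($S{\left(a \right)} = - 4 a 1 = - 4 a$)
$\sqrt{S{\left(2 \right)} + L} = \sqrt{\left(-4\right) 2 + 78} = \sqrt{-8 + 78} = \sqrt{70}$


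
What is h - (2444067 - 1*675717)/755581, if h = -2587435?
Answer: -1955018493085/755581 ≈ -2.5874e+6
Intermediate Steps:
h - (2444067 - 1*675717)/755581 = -2587435 - (2444067 - 1*675717)/755581 = -2587435 - (2444067 - 675717)/755581 = -2587435 - 1768350/755581 = -1955018493085/755581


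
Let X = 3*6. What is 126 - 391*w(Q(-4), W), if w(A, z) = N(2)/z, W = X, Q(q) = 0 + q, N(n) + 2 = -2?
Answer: 1916/9 ≈ 212.89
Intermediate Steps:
N(n) = -4 (N(n) = -2 - 2 = -4)
X = 18
Q(q) = q
W = 18
w(A, z) = -4/z
126 - 391*w(Q(-4), W) = 126 - (-1564)/18 = 126 - 391*(-2/9) = 126 + 782/9 = 1916/9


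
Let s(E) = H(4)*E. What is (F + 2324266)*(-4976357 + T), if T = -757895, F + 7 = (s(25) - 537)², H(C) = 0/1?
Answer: -14981467334256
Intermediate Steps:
H(C) = 0 (H(C) = 0*1 = 0)
s(E) = 0 (s(E) = 0*E = 0)
F = 288362 (F = -7 + (0 - 537)² = -7 + (-537)² = -7 + 288369 = 288362)
(F + 2324266)*(-4976357 + T) = (288362 + 2324266)*(-4976357 - 757895) = 2612628*(-5734252) = -14981467334256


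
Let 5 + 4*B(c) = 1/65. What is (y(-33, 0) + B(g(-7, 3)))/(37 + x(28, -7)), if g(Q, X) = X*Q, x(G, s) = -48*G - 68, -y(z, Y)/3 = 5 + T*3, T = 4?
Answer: 3396/89375 ≈ 0.037997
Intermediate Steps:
y(z, Y) = -51 (y(z, Y) = -3*(5 + 4*3) = -3*(5 + 12) = -3*17 = -51)
x(G, s) = -68 - 48*G
g(Q, X) = Q*X
B(c) = -81/65 (B(c) = -5/4 + (1/4)/65 = -5/4 + (1/4)*(1/65) = -5/4 + 1/260 = -81/65)
(y(-33, 0) + B(g(-7, 3)))/(37 + x(28, -7)) = (-51 - 81/65)/(37 + (-68 - 48*28)) = -3396/(65*(37 + (-68 - 1344))) = -3396/(65*(37 - 1412)) = -3396/65/(-1375) = -3396/65*(-1/1375) = 3396/89375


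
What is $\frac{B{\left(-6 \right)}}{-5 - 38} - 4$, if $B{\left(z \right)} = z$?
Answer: $- \frac{166}{43} \approx -3.8605$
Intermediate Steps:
$\frac{B{\left(-6 \right)}}{-5 - 38} - 4 = \frac{1}{-5 - 38} \left(-6\right) - 4 = \frac{1}{-43} \left(-6\right) - 4 = \left(- \frac{1}{43}\right) \left(-6\right) - 4 = \frac{6}{43} - 4 = - \frac{166}{43}$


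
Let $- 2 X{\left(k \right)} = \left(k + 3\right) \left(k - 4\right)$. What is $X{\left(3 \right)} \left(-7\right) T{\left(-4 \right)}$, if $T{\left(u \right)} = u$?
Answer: $84$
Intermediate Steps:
$X{\left(k \right)} = - \frac{\left(-4 + k\right) \left(3 + k\right)}{2}$ ($X{\left(k \right)} = - \frac{\left(k + 3\right) \left(k - 4\right)}{2} = - \frac{\left(3 + k\right) \left(-4 + k\right)}{2} = - \frac{\left(-4 + k\right) \left(3 + k\right)}{2}$)
$X{\left(3 \right)} \left(-7\right) T{\left(-4 \right)} = \left(6 + \frac{1}{2} \cdot 3 - \frac{3^{2}}{2}\right) \left(-7\right) \left(-4\right) = \left(6 + \frac{3}{2} - \frac{9}{2}\right) \left(-7\right) \left(-4\right) = 3 \left(-7\right) \left(-4\right) = \left(-21\right) \left(-4\right) = 84$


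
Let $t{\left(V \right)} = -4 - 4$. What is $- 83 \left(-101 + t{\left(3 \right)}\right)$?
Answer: $9047$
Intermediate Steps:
$t{\left(V \right)} = -8$
$- 83 \left(-101 + t{\left(3 \right)}\right) = - 83 \left(-101 - 8\right) = \left(-83\right) \left(-109\right) = 9047$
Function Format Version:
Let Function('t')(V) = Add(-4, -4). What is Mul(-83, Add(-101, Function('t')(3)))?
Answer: 9047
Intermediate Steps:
Function('t')(V) = -8
Mul(-83, Add(-101, Function('t')(3))) = Mul(-83, Add(-101, -8)) = Mul(-83, -109) = 9047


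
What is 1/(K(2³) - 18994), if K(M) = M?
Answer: -1/18986 ≈ -5.2670e-5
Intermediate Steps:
1/(K(2³) - 18994) = 1/(2³ - 18994) = 1/(8 - 18994) = 1/(-18986) = -1/18986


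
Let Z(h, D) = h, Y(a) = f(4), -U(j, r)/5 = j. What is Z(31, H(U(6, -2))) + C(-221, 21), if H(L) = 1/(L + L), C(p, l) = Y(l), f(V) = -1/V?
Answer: 123/4 ≈ 30.750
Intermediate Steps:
U(j, r) = -5*j
Y(a) = -¼ (Y(a) = -1/4 = -1*¼ = -¼)
C(p, l) = -¼
H(L) = 1/(2*L)
Z(31, H(U(6, -2))) + C(-221, 21) = 31 - ¼ = 123/4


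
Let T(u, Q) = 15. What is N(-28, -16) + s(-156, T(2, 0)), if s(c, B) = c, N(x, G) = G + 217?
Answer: 45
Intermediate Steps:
N(x, G) = 217 + G
N(-28, -16) + s(-156, T(2, 0)) = (217 - 16) - 156 = 201 - 156 = 45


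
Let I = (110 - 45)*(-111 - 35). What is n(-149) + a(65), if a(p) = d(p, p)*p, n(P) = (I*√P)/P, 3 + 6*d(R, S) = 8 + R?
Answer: 2275/3 + 9490*I*√149/149 ≈ 758.33 + 777.45*I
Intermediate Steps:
d(R, S) = ⅚ + R/6 (d(R, S) = -½ + (8 + R)/6 = -½ + (4/3 + R/6) = ⅚ + R/6)
I = -9490 (I = 65*(-146) = -9490)
n(P) = -9490/√P (n(P) = (-9490*√P)/P = -9490/√P)
a(p) = p*(⅚ + p/6) (a(p) = (⅚ + p/6)*p = p*(⅚ + p/6))
n(-149) + a(65) = -(-9490)*I*√149/149 + (⅙)*65*(5 + 65) = -(-9490)*I*√149/149 + (⅙)*65*70 = 9490*I*√149/149 + 2275/3 = 2275/3 + 9490*I*√149/149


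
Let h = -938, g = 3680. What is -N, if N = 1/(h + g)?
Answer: -1/2742 ≈ -0.00036470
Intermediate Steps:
N = 1/2742 (N = 1/(-938 + 3680) = 1/2742 ≈ 0.00036470)
-N = -1*1/2742 = -1/2742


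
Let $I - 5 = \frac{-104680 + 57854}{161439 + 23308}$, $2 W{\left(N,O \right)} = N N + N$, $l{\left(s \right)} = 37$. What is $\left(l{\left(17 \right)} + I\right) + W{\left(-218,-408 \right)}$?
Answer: $\frac{4377533339}{184747} \approx 23695.0$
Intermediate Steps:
$W{\left(N,O \right)} = \frac{N}{2} + \frac{N^{2}}{2}$ ($W{\left(N,O \right)} = \frac{N N + N}{2} = \frac{N^{2} + N}{2} = \frac{N + N^{2}}{2} = \frac{N}{2} + \frac{N^{2}}{2}$)
$I = \frac{876909}{184747}$ ($I = 5 + \frac{-104680 + 57854}{161439 + 23308} = 5 - \frac{46826}{184747} = \frac{876909}{184747} \approx 4.7465$)
$\left(l{\left(17 \right)} + I\right) + W{\left(-218,-408 \right)} = \left(37 + \frac{876909}{184747}\right) + \frac{1}{2} \left(-218\right) \left(1 - 218\right) = \frac{7712548}{184747} + \frac{1}{2} \left(-218\right) \left(-217\right) = \frac{7712548}{184747} + 23653 = \frac{4377533339}{184747}$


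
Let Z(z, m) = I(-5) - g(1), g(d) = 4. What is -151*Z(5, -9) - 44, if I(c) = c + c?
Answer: 2070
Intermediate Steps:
I(c) = 2*c
Z(z, m) = -14 (Z(z, m) = 2*(-5) - 1*4 = -10 - 4 = -14)
-151*Z(5, -9) - 44 = -151*(-14) - 44 = 2114 - 44 = 2070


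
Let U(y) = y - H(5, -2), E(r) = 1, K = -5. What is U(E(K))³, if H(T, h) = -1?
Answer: 8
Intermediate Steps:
U(y) = 1 + y (U(y) = y - 1*(-1) = y + 1 = 1 + y)
U(E(K))³ = (1 + 1)³ = 2³ = 8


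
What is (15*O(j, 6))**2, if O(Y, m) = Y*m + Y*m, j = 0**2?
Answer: 0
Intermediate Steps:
j = 0
O(Y, m) = 2*Y*m
(15*O(j, 6))**2 = (15*(2*0*6))**2 = (15*0)**2 = 0**2 = 0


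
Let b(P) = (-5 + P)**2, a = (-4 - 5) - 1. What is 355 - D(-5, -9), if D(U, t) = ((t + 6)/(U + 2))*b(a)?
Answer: 130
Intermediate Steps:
a = -10 (a = -9 - 1 = -10)
D(U, t) = 225*(6 + t)/(2 + U) (D(U, t) = ((t + 6)/(U + 2))*(-5 - 10)**2 = ((6 + t)/(2 + U))*(-15)**2 = ((6 + t)/(2 + U))*225 = 225*(6 + t)/(2 + U))
355 - D(-5, -9) = 355 - 225*(6 - 9)/(2 - 5) = 355 - 225*(-3)/(-3) = 355 - 225*(-1)*(-3)/3 = 355 - 1*225 = 355 - 225 = 130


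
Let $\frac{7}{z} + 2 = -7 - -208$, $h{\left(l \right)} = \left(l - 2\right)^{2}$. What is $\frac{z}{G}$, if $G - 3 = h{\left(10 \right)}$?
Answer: $\frac{7}{13333} \approx 0.00052501$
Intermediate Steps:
$h{\left(l \right)} = \left(-2 + l\right)^{2}$ ($h{\left(l \right)} = \left(l - 2\right)^{2} = \left(-2 + l\right)^{2}$)
$G = 67$ ($G = 3 + \left(-2 + 10\right)^{2} = 3 + 8^{2} = 3 + 64 = 67$)
$z = \frac{7}{199}$ ($z = \frac{7}{-2 - -201} = \frac{7}{-2 + \left(-7 + 208\right)} = \frac{7}{-2 + 201} = \frac{7}{199} \approx 0.035176$)
$\frac{z}{G} = \frac{7}{199 \cdot 67} = \frac{7}{199} \cdot \frac{1}{67} = \frac{7}{13333}$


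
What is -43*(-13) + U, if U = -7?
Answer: 552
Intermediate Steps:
-43*(-13) + U = -43*(-13) - 7 = 559 - 7 = 552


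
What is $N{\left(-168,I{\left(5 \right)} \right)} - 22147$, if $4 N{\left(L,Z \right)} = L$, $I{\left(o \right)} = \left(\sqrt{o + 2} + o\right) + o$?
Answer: $-22189$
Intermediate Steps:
$I{\left(o \right)} = \sqrt{2 + o} + 2 o$ ($I{\left(o \right)} = \left(\sqrt{2 + o} + o\right) + o = \left(o + \sqrt{2 + o}\right) + o = \sqrt{2 + o} + 2 o$)
$N{\left(L,Z \right)} = \frac{L}{4}$
$N{\left(-168,I{\left(5 \right)} \right)} - 22147 = \frac{1}{4} \left(-168\right) - 22147 = -42 - 22147 = -22189$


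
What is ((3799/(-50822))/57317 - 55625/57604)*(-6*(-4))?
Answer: -486101619799038/20974801415087 ≈ -23.176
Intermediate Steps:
((3799/(-50822))/57317 - 55625/57604)*(-6*(-4)) = ((3799*(-1/50822))*(1/57317) - 55625*1/57604)*24 = (-3799/50822*1/57317 - 55625/57604)*24 = (-3799/2912964574 - 55625/57604)*24 = -81016936633173/83899205660348*24 = -486101619799038/20974801415087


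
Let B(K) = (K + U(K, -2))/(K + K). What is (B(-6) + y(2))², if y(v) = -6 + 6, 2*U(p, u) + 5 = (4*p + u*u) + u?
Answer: 169/64 ≈ 2.6406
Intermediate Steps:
U(p, u) = -5/2 + u/2 + u²/2 + 2*p (U(p, u) = -5/2 + ((4*p + u*u) + u)/2 = -5/2 + ((4*p + u²) + u)/2 = -5/2 + ((u² + 4*p) + u)/2 = -5/2 + (u + u² + 4*p)/2 = -5/2 + (u/2 + u²/2 + 2*p) = -5/2 + u/2 + u²/2 + 2*p)
y(v) = 0
B(K) = (-3/2 + 3*K)/(2*K) (B(K) = (K + (-5/2 + (½)*(-2) + (½)*(-2)² + 2*K))/(K + K) = (K + (-5/2 - 1 + (½)*4 + 2*K))/((2*K)) = (K + (-5/2 - 1 + 2 + 2*K))*(1/(2*K)) = (K + (-3/2 + 2*K))*(1/(2*K)) = (-3/2 + 3*K)*(1/(2*K)) = (-3/2 + 3*K)/(2*K))
(B(-6) + y(2))² = ((¾)*(-1 + 2*(-6))/(-6) + 0)² = ((¾)*(-⅙)*(-1 - 12) + 0)² = ((¾)*(-⅙)*(-13) + 0)² = (13/8 + 0)² = (13/8)² = 169/64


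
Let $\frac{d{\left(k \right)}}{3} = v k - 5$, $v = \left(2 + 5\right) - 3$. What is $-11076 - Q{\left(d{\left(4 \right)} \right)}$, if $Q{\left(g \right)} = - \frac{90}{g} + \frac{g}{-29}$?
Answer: $- \frac{3532011}{319} \approx -11072.0$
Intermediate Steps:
$v = 4$ ($v = 7 - 3 = 4$)
$d{\left(k \right)} = -15 + 12 k$ ($d{\left(k \right)} = 3 \left(4 k - 5\right) = 3 \left(-5 + 4 k\right) = -15 + 12 k$)
$Q{\left(g \right)} = - \frac{90}{g} - \frac{g}{29}$ ($Q{\left(g \right)} = - \frac{90}{g} + g \left(- \frac{1}{29}\right) = - \frac{90}{g} - \frac{g}{29}$)
$-11076 - Q{\left(d{\left(4 \right)} \right)} = -11076 - \left(- \frac{90}{-15 + 12 \cdot 4} - \frac{-15 + 12 \cdot 4}{29}\right) = -11076 - \left(- \frac{90}{-15 + 48} - \frac{-15 + 48}{29}\right) = -11076 - \left(- \frac{90}{33} - \frac{33}{29}\right) = -11076 - \left(\left(-90\right) \frac{1}{33} - \frac{33}{29}\right) = -11076 - \left(- \frac{30}{11} - \frac{33}{29}\right) = -11076 - - \frac{1233}{319} = -11076 + \frac{1233}{319} = - \frac{3532011}{319}$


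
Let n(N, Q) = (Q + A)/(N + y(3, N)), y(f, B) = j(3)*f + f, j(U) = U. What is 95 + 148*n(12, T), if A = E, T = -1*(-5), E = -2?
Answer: 227/2 ≈ 113.50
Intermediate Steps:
y(f, B) = 4*f (y(f, B) = 3*f + f = 4*f)
T = 5
A = -2
n(N, Q) = (-2 + Q)/(12 + N) (n(N, Q) = (Q - 2)/(N + 4*3) = (-2 + Q)/(N + 12) = (-2 + Q)/(12 + N))
95 + 148*n(12, T) = 95 + 148*((-2 + 5)/(12 + 12)) = 95 + 148*(3/24) = 95 + 148*((1/24)*3) = 95 + 148*(⅛) = 95 + 37/2 = 227/2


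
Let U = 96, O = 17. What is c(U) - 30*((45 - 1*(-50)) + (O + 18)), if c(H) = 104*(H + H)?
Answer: 16068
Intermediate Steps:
c(H) = 208*H (c(H) = 104*(2*H) = 208*H)
c(U) - 30*((45 - 1*(-50)) + (O + 18)) = 208*96 - 30*((45 - 1*(-50)) + (17 + 18)) = 19968 - 30*((45 + 50) + 35) = 19968 - 30*(95 + 35) = 19968 - 30*130 = 19968 - 3900 = 16068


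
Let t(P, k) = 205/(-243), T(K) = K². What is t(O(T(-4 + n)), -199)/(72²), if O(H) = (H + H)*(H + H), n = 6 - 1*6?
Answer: -205/1259712 ≈ -0.00016274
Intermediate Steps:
n = 0 (n = 6 - 6 = 0)
O(H) = 4*H² (O(H) = (2*H)*(2*H) = 4*H²)
t(P, k) = -205/243 (t(P, k) = 205*(-1/243) = -205/243)
t(O(T(-4 + n)), -199)/(72²) = -205/(243*(72²)) = -205/243/5184 = -205/243*1/5184 = -205/1259712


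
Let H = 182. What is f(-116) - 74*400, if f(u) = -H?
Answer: -29782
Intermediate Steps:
f(u) = -182 (f(u) = -1*182 = -182)
f(-116) - 74*400 = -182 - 74*400 = -182 - 29600 = -29782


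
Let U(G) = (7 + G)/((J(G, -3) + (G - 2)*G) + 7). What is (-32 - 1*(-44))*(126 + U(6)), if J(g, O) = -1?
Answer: 7586/5 ≈ 1517.2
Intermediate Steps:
U(G) = (7 + G)/(6 + G*(-2 + G)) (U(G) = (7 + G)/((-1 + (G - 2)*G) + 7) = (7 + G)/((-1 + (-2 + G)*G) + 7) = (7 + G)/((-1 + G*(-2 + G)) + 7) = (7 + G)/(6 + G*(-2 + G)))
(-32 - 1*(-44))*(126 + U(6)) = (-32 - 1*(-44))*(126 + (7 + 6)/(6 + 6² - 2*6)) = (-32 + 44)*(126 + 13/(6 + 36 - 12)) = 12*(126 + 13/30) = 12*(3793/30) = 7586/5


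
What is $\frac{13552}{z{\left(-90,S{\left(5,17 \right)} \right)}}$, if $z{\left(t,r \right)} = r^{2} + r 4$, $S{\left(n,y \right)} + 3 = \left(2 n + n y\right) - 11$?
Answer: $\frac{13552}{6885} \approx 1.9683$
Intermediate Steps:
$S{\left(n,y \right)} = -14 + 2 n + n y$ ($S{\left(n,y \right)} = -3 - \left(11 - 2 n - n y\right) = -3 + \left(-11 + 2 n + n y\right) = -14 + 2 n + n y$)
$z{\left(t,r \right)} = r^{2} + 4 r$
$\frac{13552}{z{\left(-90,S{\left(5,17 \right)} \right)}} = \frac{13552}{\left(-14 + 2 \cdot 5 + 5 \cdot 17\right) \left(4 + \left(-14 + 2 \cdot 5 + 5 \cdot 17\right)\right)} = \frac{13552}{\left(-14 + 10 + 85\right) \left(4 + \left(-14 + 10 + 85\right)\right)} = \frac{13552}{81 \left(4 + 81\right)} = \frac{13552}{81 \cdot 85} = \frac{13552}{6885}$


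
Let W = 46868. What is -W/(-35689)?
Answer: 46868/35689 ≈ 1.3132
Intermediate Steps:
-W/(-35689) = -1*46868/(-35689) = -46868*(-1/35689) = 46868/35689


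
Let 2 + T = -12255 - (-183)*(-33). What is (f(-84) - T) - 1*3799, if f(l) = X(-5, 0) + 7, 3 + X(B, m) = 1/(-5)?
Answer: 72504/5 ≈ 14501.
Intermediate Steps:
T = -18296 (T = -2 + (-12255 - (-183)*(-33)) = -2 + (-12255 - 1*6039) = -2 + (-12255 - 6039) = -2 - 18294 = -18296)
X(B, m) = -16/5 (X(B, m) = -3 + 1/(-5) = -3 - ⅕ = -16/5)
f(l) = 19/5 (f(l) = -16/5 + 7 = 19/5)
(f(-84) - T) - 1*3799 = (19/5 - 1*(-18296)) - 1*3799 = (19/5 + 18296) - 3799 = 91499/5 - 3799 = 72504/5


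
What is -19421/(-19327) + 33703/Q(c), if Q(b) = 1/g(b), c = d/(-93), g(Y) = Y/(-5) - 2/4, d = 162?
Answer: -30608739897/5991370 ≈ -5108.8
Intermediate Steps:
g(Y) = -½ - Y/5 (g(Y) = Y*(-⅕) - 2*¼ = -Y/5 - ½ = -½ - Y/5)
c = -54/31 (c = 162/(-93) = 162*(-1/93) = -54/31 ≈ -1.7419)
Q(b) = 1/(-½ - b/5)
-19421/(-19327) + 33703/Q(c) = -19421/(-19327) + 33703/((-10/(5 + 2*(-54/31)))) = -19421*(-1/19327) + 33703/((-10/(5 - 108/31))) = 19421/19327 + 33703/((-10/47/31)) = 19421/19327 + 33703/((-10*31/47)) = 19421/19327 + 33703/(-310/47) = 19421/19327 + 33703*(-47/310) = 19421/19327 - 1584041/310 = -30608739897/5991370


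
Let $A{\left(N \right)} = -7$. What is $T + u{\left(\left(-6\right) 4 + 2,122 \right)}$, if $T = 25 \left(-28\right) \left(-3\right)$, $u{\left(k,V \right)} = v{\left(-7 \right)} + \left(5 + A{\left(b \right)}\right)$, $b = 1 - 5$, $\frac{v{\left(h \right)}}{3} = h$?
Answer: $2077$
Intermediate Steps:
$v{\left(h \right)} = 3 h$
$b = -4$ ($b = 1 - 5 = -4$)
$u{\left(k,V \right)} = -23$ ($u{\left(k,V \right)} = 3 \left(-7\right) + \left(5 - 7\right) = -21 - 2 = -23$)
$T = 2100$ ($T = \left(-700\right) \left(-3\right) = 2100$)
$T + u{\left(\left(-6\right) 4 + 2,122 \right)} = 2100 - 23 = 2077$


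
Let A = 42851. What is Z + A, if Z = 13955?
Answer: 56806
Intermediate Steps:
Z + A = 13955 + 42851 = 56806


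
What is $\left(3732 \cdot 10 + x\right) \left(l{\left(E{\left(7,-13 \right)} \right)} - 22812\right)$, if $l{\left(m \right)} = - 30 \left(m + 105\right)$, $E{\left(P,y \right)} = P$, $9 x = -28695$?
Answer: $-893293980$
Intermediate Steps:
$x = - \frac{9565}{3}$ ($x = \frac{1}{9} \left(-28695\right) = - \frac{9565}{3} \approx -3188.3$)
$l{\left(m \right)} = -3150 - 30 m$ ($l{\left(m \right)} = - 30 \left(105 + m\right) = -3150 - 30 m$)
$\left(3732 \cdot 10 + x\right) \left(l{\left(E{\left(7,-13 \right)} \right)} - 22812\right) = \left(3732 \cdot 10 - \frac{9565}{3}\right) \left(\left(-3150 - 210\right) - 22812\right) = \left(37320 - \frac{9565}{3}\right) \left(\left(-3150 - 210\right) - 22812\right) = \frac{102395 \left(-3360 - 22812\right)}{3} = \frac{102395}{3} \left(-26172\right) = -893293980$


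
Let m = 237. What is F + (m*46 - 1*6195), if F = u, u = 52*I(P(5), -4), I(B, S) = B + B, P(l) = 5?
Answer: 5227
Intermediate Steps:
I(B, S) = 2*B
u = 520 (u = 52*(2*5) = 52*10 = 520)
F = 520
F + (m*46 - 1*6195) = 520 + (237*46 - 1*6195) = 520 + (10902 - 6195) = 520 + 4707 = 5227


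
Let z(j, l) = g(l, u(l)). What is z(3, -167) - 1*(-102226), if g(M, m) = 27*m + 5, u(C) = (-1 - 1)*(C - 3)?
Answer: 111411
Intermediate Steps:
u(C) = 6 - 2*C (u(C) = -2*(-3 + C) = 6 - 2*C)
g(M, m) = 5 + 27*m
z(j, l) = 167 - 54*l (z(j, l) = 5 + 27*(6 - 2*l) = 5 + (162 - 54*l) = 167 - 54*l)
z(3, -167) - 1*(-102226) = (167 - 54*(-167)) - 1*(-102226) = (167 + 9018) + 102226 = 9185 + 102226 = 111411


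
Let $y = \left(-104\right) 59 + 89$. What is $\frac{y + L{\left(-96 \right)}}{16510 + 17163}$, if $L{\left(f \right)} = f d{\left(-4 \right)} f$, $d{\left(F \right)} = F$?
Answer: $- \frac{42911}{33673} \approx -1.2743$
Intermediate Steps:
$y = -6047$ ($y = -6136 + 89 = -6047$)
$L{\left(f \right)} = - 4 f^{2}$ ($L{\left(f \right)} = f \left(-4\right) f = - 4 f f = - 4 f^{2}$)
$\frac{y + L{\left(-96 \right)}}{16510 + 17163} = \frac{-6047 - 4 \left(-96\right)^{2}}{16510 + 17163} = \frac{-6047 - 36864}{33673} = \left(-6047 - 36864\right) \frac{1}{33673} = \left(-42911\right) \frac{1}{33673} = - \frac{42911}{33673}$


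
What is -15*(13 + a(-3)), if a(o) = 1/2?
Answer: -405/2 ≈ -202.50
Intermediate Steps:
a(o) = ½
-15*(13 + a(-3)) = -15*(13 + ½) = -15*27/2 = -405/2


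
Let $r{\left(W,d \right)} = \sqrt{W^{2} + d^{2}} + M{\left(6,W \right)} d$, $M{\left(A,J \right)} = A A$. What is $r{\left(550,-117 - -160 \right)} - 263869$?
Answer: $-262321 + \sqrt{304349} \approx -2.6177 \cdot 10^{5}$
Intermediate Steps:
$M{\left(A,J \right)} = A^{2}$
$r{\left(W,d \right)} = \sqrt{W^{2} + d^{2}} + 36 d$ ($r{\left(W,d \right)} = \sqrt{W^{2} + d^{2}} + 6^{2} d = \sqrt{W^{2} + d^{2}} + 36 d$)
$r{\left(550,-117 - -160 \right)} - 263869 = \left(\sqrt{550^{2} + \left(-117 - -160\right)^{2}} + 36 \left(-117 - -160\right)\right) - 263869 = \left(\sqrt{302500 + \left(-117 + 160\right)^{2}} + 36 \left(-117 + 160\right)\right) - 263869 = \left(\sqrt{302500 + 43^{2}} + 36 \cdot 43\right) - 263869 = \left(\sqrt{302500 + 1849} + 1548\right) - 263869 = \left(\sqrt{304349} + 1548\right) - 263869 = \left(1548 + \sqrt{304349}\right) - 263869 = -262321 + \sqrt{304349}$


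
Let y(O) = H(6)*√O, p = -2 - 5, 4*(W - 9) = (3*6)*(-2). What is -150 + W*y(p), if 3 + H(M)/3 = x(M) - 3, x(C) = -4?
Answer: -150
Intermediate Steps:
H(M) = -30 (H(M) = -9 + 3*(-4 - 3) = -9 + 3*(-7) = -9 - 21 = -30)
W = 0 (W = 9 + ((3*6)*(-2))/4 = 9 + (18*(-2))/4 = 9 + (¼)*(-36) = 9 - 9 = 0)
p = -7
y(O) = -30*√O
-150 + W*y(p) = -150 + 0*(-30*I*√7) = -150 + 0 = -150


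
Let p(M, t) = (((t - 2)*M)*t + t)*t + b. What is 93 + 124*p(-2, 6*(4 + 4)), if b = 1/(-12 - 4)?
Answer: -103993003/4 ≈ -2.5998e+7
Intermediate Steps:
b = -1/16 (b = 1/(-16) = -1/16 ≈ -0.062500)
p(M, t) = -1/16 + t*(t + M*t*(-2 + t)) (p(M, t) = (((t - 2)*M)*t + t)*t - 1/16 = (((-2 + t)*M)*t + t)*t - 1/16 = ((M*(-2 + t))*t + t)*t - 1/16 = (M*t*(-2 + t) + t)*t - 1/16 = (t + M*t*(-2 + t))*t - 1/16 = t*(t + M*t*(-2 + t)) - 1/16 = -1/16 + t*(t + M*t*(-2 + t)))
93 + 124*p(-2, 6*(4 + 4)) = 93 + 124*(-1/16 + (6*(4 + 4))² - 2*216*(4 + 4)³ - 2*(-2)*(6*(4 + 4))²) = 93 + 124*(-1/16 + (6*8)² - 2*(6*8)³ - 2*(-2)*(6*8)²) = 93 + 124*(-1/16 + 48² - 2*48³ - 2*(-2)*48²) = 93 + 124*(-1/16 + 2304 - 2*110592 - 2*(-2)*2304) = 93 + 124*(-1/16 + 2304 - 221184 + 9216) = 93 + 124*(-3354625/16) = 93 - 103993375/4 = -103993003/4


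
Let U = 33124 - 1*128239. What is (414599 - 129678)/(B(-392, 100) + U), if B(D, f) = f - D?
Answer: -284921/94623 ≈ -3.0111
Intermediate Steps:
U = -95115 (U = 33124 - 128239 = -95115)
(414599 - 129678)/(B(-392, 100) + U) = (414599 - 129678)/((100 - 1*(-392)) - 95115) = 284921/((100 + 392) - 95115) = 284921/(492 - 95115) = 284921/(-94623) = 284921*(-1/94623) = -284921/94623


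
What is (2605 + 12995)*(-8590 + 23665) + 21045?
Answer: 235191045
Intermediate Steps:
(2605 + 12995)*(-8590 + 23665) + 21045 = 15600*15075 + 21045 = 235170000 + 21045 = 235191045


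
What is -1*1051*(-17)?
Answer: 17867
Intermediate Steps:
-1*1051*(-17) = -1051*(-17) = 17867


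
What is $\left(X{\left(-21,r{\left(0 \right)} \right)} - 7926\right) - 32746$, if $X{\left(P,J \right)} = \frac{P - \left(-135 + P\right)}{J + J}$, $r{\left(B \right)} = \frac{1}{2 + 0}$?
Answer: $-40537$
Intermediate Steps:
$r{\left(B \right)} = \frac{1}{2}$
$X{\left(P,J \right)} = \frac{135}{2 J}$
$\left(X{\left(-21,r{\left(0 \right)} \right)} - 7926\right) - 32746 = \left(\frac{135 \frac{1}{\frac{1}{2}}}{2} - 7926\right) - 32746 = \left(\frac{135}{2} \cdot 2 - 7926\right) - 32746 = \left(135 - 7926\right) - 32746 = -7791 - 32746 = -40537$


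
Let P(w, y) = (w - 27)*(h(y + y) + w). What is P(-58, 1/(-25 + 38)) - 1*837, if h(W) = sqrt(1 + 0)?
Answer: 4008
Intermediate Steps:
h(W) = 1 (h(W) = sqrt(1) = 1)
P(w, y) = (1 + w)*(-27 + w) (P(w, y) = (w - 27)*(1 + w) = (-27 + w)*(1 + w) = (1 + w)*(-27 + w))
P(-58, 1/(-25 + 38)) - 1*837 = (-27 + (-58)**2 - 26*(-58)) - 1*837 = (-27 + 3364 + 1508) - 837 = 4845 - 837 = 4008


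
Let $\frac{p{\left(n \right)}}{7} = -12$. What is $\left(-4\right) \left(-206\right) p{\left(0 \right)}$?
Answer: $-69216$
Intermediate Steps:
$p{\left(n \right)} = -84$ ($p{\left(n \right)} = 7 \left(-12\right) = -84$)
$\left(-4\right) \left(-206\right) p{\left(0 \right)} = \left(-4\right) \left(-206\right) \left(-84\right) = 824 \left(-84\right) = -69216$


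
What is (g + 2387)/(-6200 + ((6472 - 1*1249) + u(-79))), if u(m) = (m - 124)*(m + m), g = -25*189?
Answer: -2338/31097 ≈ -0.075184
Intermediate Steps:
g = -4725
u(m) = 2*m*(-124 + m) (u(m) = (-124 + m)*(2*m) = 2*m*(-124 + m))
(g + 2387)/(-6200 + ((6472 - 1*1249) + u(-79))) = (-4725 + 2387)/(-6200 + ((6472 - 1*1249) + 2*(-79)*(-124 - 79))) = -2338/(-6200 + ((6472 - 1249) + 2*(-79)*(-203))) = -2338/(-6200 + (5223 + 32074)) = -2338/(-6200 + 37297) = -2338/31097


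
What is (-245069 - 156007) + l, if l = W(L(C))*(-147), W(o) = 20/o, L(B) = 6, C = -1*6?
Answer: -401566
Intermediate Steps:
C = -6
l = -490 (l = (20/6)*(-147) = (20*(⅙))*(-147) = (10/3)*(-147) = -490)
(-245069 - 156007) + l = (-245069 - 156007) - 490 = -401076 - 490 = -401566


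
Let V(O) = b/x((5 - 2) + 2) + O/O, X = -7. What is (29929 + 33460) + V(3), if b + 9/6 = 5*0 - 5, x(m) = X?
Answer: 887473/14 ≈ 63391.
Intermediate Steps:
x(m) = -7
b = -13/2 (b = -3/2 + (5*0 - 5) = -3/2 + (0 - 5) = -3/2 - 5 = -13/2 ≈ -6.5000)
V(O) = 27/14 (V(O) = -13/2/(-7) + O/O = -13/2*(-1/7) + 1 = 13/14 + 1 = 27/14)
(29929 + 33460) + V(3) = (29929 + 33460) + 27/14 = 63389 + 27/14 = 887473/14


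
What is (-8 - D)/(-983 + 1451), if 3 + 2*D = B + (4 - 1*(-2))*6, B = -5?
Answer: -11/234 ≈ -0.047009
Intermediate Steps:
D = 14 (D = -3/2 + (-5 + (4 - 1*(-2))*6)/2 = -3/2 + (-5 + (4 + 2)*6)/2 = -3/2 + (-5 + 6*6)/2 = -3/2 + (-5 + 36)/2 = -3/2 + (½)*31 = -3/2 + 31/2 = 14)
(-8 - D)/(-983 + 1451) = (-8 - 1*14)/(-983 + 1451) = (-8 - 14)/468 = -22*1/468 = -11/234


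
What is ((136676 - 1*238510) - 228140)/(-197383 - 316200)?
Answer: 329974/513583 ≈ 0.64249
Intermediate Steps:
((136676 - 1*238510) - 228140)/(-197383 - 316200) = ((136676 - 238510) - 228140)/(-513583) = (-101834 - 228140)*(-1/513583) = -329974*(-1/513583) = 329974/513583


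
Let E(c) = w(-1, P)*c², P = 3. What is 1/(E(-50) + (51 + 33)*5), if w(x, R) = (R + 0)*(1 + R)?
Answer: 1/30420 ≈ 3.2873e-5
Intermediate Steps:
w(x, R) = R*(1 + R)
E(c) = 12*c² (E(c) = (3*(1 + 3))*c² = (3*4)*c² = 12*c²)
1/(E(-50) + (51 + 33)*5) = 1/(12*(-50)² + (51 + 33)*5) = 1/(12*2500 + 84*5) = 1/(30000 + 420) = 1/30420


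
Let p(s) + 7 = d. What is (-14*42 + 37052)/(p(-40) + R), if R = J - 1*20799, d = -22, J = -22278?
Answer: -18232/21553 ≈ -0.84591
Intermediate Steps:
p(s) = -29 (p(s) = -7 - 22 = -29)
R = -43077 (R = -22278 - 1*20799 = -22278 - 20799 = -43077)
(-14*42 + 37052)/(p(-40) + R) = (-14*42 + 37052)/(-29 - 43077) = (-588 + 37052)/(-43106) = 36464*(-1/43106) = -18232/21553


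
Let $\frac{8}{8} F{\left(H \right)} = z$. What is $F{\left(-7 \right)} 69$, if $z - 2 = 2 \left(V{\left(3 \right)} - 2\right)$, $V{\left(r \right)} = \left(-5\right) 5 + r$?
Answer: $-3174$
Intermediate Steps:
$V{\left(r \right)} = -25 + r$
$z = -46$ ($z = 2 + 2 \left(\left(-25 + 3\right) - 2\right) = 2 + 2 \left(-22 - 2\right) = 2 + 2 \left(-24\right) = 2 - 48 = -46$)
$F{\left(H \right)} = -46$
$F{\left(-7 \right)} 69 = \left(-46\right) 69 = -3174$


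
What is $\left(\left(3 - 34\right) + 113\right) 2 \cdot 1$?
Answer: $164$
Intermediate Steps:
$\left(\left(3 - 34\right) + 113\right) 2 \cdot 1 = \left(-31 + 113\right) 2 = 82 \cdot 2 = 164$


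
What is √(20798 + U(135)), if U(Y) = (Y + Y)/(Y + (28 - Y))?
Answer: √4078298/14 ≈ 144.25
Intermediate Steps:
U(Y) = Y/14 (U(Y) = (2*Y)/28 = (2*Y)*(1/28) = Y/14)
√(20798 + U(135)) = √(20798 + (1/14)*135) = √(20798 + 135/14) = √(291307/14) = √4078298/14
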